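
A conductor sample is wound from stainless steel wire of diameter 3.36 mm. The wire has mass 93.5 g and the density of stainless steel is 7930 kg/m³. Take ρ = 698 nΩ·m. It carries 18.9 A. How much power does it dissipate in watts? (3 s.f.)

37.4 W

ρ = 698 nΩ·m = 6.98×10^-7 Ω·m
A = π(d/2)² = π(1.6800e-03 m)² = 8.8668e-06 m²
L = m/(density·A) = 0.0935/(7930×8.8668e-06) = 1.33 m
R = ρL/A = (6.98×10^-7)(1.33)/(8.8668e-06) = 0.1047 Ω
P = I²R = (18.9)² × 0.1047 = 37.4 W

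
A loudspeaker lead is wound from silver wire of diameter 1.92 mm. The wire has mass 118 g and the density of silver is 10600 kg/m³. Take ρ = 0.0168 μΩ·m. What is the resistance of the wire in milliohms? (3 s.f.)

22.3 mΩ

ρ = 0.0168 μΩ·m = 1.68×10^-8 Ω·m
A = π(d/2)² = π(9.6000e-04 m)² = 2.8953e-06 m²
L = m/(density·A) = 0.118/(10600×2.8953e-06) = 3.845 m
R = ρL/A = (1.68×10^-8)(3.845)/(2.8953e-06) = 22.3 mΩ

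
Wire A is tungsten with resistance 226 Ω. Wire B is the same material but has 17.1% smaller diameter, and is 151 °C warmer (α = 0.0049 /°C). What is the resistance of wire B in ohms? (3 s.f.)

572 Ω

R ∝ ρL/d² with ρ ∝ (1+αΔT), so R_B/R_A = (1 − 17.1/100)⁻² × (1 + 0.0049×151)
= 1.455 × 1.74 = 2.532
R_B = 2.532 × 226 = 572 Ω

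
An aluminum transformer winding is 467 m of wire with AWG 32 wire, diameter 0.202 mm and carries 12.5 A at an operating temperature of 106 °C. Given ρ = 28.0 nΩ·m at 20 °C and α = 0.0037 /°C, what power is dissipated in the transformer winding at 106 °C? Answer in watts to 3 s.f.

ρ = 28.0 nΩ·m = 2.80×10^-8 Ω·m
A = π(0.202/2 mm)² = π(1.0100e-04 m)² = 3.205e-08 m²
R₍20₎ = ρL/A = (2.80×10^-8)(467)/(3.205e-08) = 408 Ω
R₍106₎ = R₍20₎(1 + αΔT) = 408 × (1 + 0.0037×86) = 537.9 Ω
P = I²R = (12.5)² × 537.9 = 84000 W

84000 W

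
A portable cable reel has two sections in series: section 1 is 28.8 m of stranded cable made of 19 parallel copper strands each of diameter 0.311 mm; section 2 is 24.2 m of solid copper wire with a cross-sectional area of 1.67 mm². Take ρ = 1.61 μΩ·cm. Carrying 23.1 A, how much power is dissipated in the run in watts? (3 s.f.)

ρ = 1.61 μΩ·cm = 1.61×10^-8 Ω·m
Section 1: A_strand = π(1.5550e-04)² = 7.596e-08 m²; R₁ = ρL/(N·A_s) = (1.61×10^-8)(28.8)/(19×7.596e-08) = 0.3213 Ω
Section 2: A = 1.67 mm² = 1.670e-06 m²
R₂ = (1.61×10^-8)(24.2)/(1.670e-06) = 0.2333 Ω
R = R₁ + R₂ = 0.5546 Ω
P = I²R = (23.1)² × 0.5546 = 296 W

296 W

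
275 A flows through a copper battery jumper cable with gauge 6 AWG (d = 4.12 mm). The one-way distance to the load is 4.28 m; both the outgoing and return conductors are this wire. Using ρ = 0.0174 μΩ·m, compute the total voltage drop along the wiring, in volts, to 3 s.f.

ρ = 0.0174 μΩ·m = 1.74×10^-8 Ω·m
A = π(4.12/2 mm)² = π(2.0600e-03 m)² = 1.333e-05 m²
Total conductor length (both ways) L = 2 × 4.28 = 8.56 m
R = ρL/A = (1.74×10^-8)(8.56)/(1.333e-05) = 0.01117 Ω
V = IR = 275 × 0.01117 = 3.07 V

3.07 V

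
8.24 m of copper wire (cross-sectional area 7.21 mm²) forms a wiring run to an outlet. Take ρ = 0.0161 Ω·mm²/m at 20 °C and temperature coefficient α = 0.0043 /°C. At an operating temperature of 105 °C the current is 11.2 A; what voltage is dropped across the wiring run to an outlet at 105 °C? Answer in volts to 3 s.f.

ρ = 0.0161 Ω·mm²/m = 1.61×10^-8 Ω·m
A = 7.21 mm² = 7.210e-06 m²
R₍20₎ = ρL/A = (1.61×10^-8)(8.24)/(7.210e-06) = 0.0184 Ω
R₍105₎ = R₍20₎(1 + αΔT) = 0.0184 × (1 + 0.0043×85) = 0.02513 Ω
V = IR = 11.2 × 0.02513 = 0.281 V

0.281 V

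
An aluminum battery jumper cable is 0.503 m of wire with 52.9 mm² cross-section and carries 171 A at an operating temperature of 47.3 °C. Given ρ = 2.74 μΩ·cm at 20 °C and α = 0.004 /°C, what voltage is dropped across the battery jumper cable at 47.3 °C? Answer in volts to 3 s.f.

0.0494 V

ρ = 2.74 μΩ·cm = 2.74×10^-8 Ω·m
A = 52.9 mm² = 5.290e-05 m²
R₍20₎ = ρL/A = (2.74×10^-8)(0.503)/(5.290e-05) = 2.605×10^-4 Ω
R₍47.3₎ = R₍20₎(1 + αΔT) = 2.605×10^-4 × (1 + 0.004×27.3) = 2.890×10^-4 Ω
V = IR = 171 × 2.890×10^-4 = 0.0494 V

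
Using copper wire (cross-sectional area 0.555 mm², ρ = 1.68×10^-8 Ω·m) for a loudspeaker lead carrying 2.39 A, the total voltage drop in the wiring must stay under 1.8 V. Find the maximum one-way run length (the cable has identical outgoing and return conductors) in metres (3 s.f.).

A = 0.555 mm² = 5.550e-07 m²
L_max = V_max·A/(2·ρI) = (1.8)(5.550e-07)/(2×1.68×10^-8×2.39) = 12.4 m

12.4 m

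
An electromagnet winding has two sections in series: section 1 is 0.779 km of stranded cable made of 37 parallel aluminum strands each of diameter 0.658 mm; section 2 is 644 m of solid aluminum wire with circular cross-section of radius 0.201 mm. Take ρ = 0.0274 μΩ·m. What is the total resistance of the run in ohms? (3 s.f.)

ρ = 0.0274 μΩ·m = 2.74×10^-8 Ω·m
Section 1: A_strand = π(3.2900e-04)² = 3.400e-07 m²; R₁ = ρL/(N·A_s) = (2.74×10^-8)(779)/(37×3.400e-07) = 1.696 Ω
Section 2: A = πr² = π(2.0100e-04 m)² = 1.269e-07 m²
R₂ = (2.74×10^-8)(644)/(1.269e-07) = 139 Ω
R = R₁ + R₂ = 141 Ω

141 Ω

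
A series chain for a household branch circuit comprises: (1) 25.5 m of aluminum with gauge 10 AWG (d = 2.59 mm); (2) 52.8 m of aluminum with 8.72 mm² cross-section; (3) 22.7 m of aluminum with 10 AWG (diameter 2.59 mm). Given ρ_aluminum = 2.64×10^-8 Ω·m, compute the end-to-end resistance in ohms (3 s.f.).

Seg 1: A = π(2.59/2 mm)² = π(1.2950e-03 m)² = 5.269e-06 m²
R_1 = (2.64×10^-8)(25.5)/(5.269e-06) = 0.1278 Ω
Seg 2: A = 8.72 mm² = 8.720e-06 m²
R_2 = (2.64×10^-8)(52.8)/(8.720e-06) = 0.1599 Ω
Seg 3: A = π(2.59/2 mm)² = π(1.2950e-03 m)² = 5.269e-06 m²
R_3 = (2.64×10^-8)(22.7)/(5.269e-06) = 0.1137 Ω
R_total = R_1 + R_2 + R_3 = 0.401 Ω

0.401 Ω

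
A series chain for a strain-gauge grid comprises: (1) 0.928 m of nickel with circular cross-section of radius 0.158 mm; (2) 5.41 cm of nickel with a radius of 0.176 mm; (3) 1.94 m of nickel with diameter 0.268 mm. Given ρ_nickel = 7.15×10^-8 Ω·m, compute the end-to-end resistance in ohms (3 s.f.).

Seg 1: A = πr² = π(1.5800e-04 m)² = 7.843e-08 m²
R_1 = (7.15×10^-8)(0.928)/(7.843e-08) = 0.846 Ω
Seg 2: A = πr² = π(1.7600e-04 m)² = 9.731e-08 m²
R_2 = (7.15×10^-8)(0.0541)/(9.731e-08) = 0.03975 Ω
Seg 3: A = π(d/2)² = π(1.3400e-04 m)² = 5.641e-08 m²
R_3 = (7.15×10^-8)(1.94)/(5.641e-08) = 2.459 Ω
R_total = R_1 + R_2 + R_3 = 3.34 Ω

3.34 Ω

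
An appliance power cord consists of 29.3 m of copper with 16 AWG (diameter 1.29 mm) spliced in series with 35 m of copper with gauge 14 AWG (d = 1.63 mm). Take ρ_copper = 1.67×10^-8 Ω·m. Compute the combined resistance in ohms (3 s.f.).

Segment 1: A = π(1.29/2 mm)² = π(6.4500e-04 m)² = 1.307e-06 m²
R₁ = ρL/A = (1.67×10^-8)(29.3)/(1.307e-06) = 0.3744 Ω
Segment 2: A = π(1.63/2 mm)² = π(8.1500e-04 m)² = 2.087e-06 m²
R₂ = (1.67×10^-8)(35)/(2.087e-06) = 0.2801 Ω
R = R₁ + R₂ = 0.654 Ω

0.654 Ω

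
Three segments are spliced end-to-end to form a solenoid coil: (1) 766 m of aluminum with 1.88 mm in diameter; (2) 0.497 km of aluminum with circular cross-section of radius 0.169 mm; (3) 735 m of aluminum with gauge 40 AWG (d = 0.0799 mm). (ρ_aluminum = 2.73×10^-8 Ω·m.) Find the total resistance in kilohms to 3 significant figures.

Seg 1: A = π(d/2)² = π(9.4000e-04 m)² = 2.776e-06 m²
R_1 = (2.73×10^-8)(766)/(2.776e-06) = 7.533 Ω
Seg 2: A = πr² = π(1.6900e-04 m)² = 8.973e-08 m²
R_2 = (2.73×10^-8)(497)/(8.973e-08) = 151.2 Ω
Seg 3: A = π(0.0799/2 mm)² = π(3.9950e-05 m)² = 5.014e-09 m²
R_3 = (2.73×10^-8)(735)/(5.014e-09) = 4002 Ω
R_total = R_1 + R_2 + R_3 = 4.16 kΩ

4.16 kΩ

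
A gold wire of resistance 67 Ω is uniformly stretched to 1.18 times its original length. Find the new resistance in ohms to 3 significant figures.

93.3 Ω

Volume constant ⇒ A' = A/k with k = 1.18. R' = ρ(kL)/(A/k) = k²R.
R' = 1.392 × 67 = 93.3 Ω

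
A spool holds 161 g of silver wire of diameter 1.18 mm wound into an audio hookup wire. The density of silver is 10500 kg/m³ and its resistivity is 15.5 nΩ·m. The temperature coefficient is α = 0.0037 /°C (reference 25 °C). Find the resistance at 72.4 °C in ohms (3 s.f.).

0.234 Ω

ρ = 15.5 nΩ·m = 1.55×10^-8 Ω·m
A = π(d/2)² = π(5.9000e-04 m)² = 1.0936e-06 m²
L = m/(density·A) = 0.161/(10500×1.0936e-06) = 14.02 m
R = ρL/A = (1.55×10^-8)(14.02)/(1.0936e-06) = 0.1987 Ω
R(72.4 °C) = 0.1987 × (1 + 0.0037×47.4) = 0.234 Ω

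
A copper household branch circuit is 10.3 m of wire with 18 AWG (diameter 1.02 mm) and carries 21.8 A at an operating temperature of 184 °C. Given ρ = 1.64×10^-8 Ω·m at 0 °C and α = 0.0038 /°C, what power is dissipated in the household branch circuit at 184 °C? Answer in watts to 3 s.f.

167 W

A = π(1.02/2 mm)² = π(5.1000e-04 m)² = 8.171e-07 m²
R₍0₎ = ρL/A = (1.64×10^-8)(10.3)/(8.171e-07) = 0.2067 Ω
R₍184₎ = R₍0₎(1 + αΔT) = 0.2067 × (1 + 0.0038×184) = 0.3513 Ω
P = I²R = (21.8)² × 0.3513 = 167 W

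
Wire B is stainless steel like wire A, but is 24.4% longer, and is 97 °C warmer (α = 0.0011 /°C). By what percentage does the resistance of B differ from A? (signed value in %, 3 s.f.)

R ∝ ρL/d² with ρ ∝ (1+αΔT), so R_B/R_A = (1 + 24.4/100) × (1 + 0.0011×97)
= 1.244 × 1.107 = 1.377
(R_B − R_A)/R_A = 1.377 − 1 = 37.7%

37.7%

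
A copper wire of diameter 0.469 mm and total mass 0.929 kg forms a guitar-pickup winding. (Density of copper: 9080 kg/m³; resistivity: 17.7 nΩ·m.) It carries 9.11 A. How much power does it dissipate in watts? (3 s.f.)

ρ = 17.7 nΩ·m = 1.77×10^-8 Ω·m
A = π(d/2)² = π(2.3450e-04 m)² = 1.7276e-07 m²
L = m/(density·A) = 0.929/(9080×1.7276e-07) = 592.2 m
R = ρL/A = (1.77×10^-8)(592.2)/(1.7276e-07) = 60.68 Ω
P = I²R = (9.11)² × 60.68 = 5040 W

5040 W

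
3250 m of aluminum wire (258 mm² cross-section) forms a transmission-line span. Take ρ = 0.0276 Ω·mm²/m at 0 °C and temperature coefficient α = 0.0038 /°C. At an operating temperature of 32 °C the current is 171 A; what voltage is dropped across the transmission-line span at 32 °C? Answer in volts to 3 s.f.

66.7 V

ρ = 0.0276 Ω·mm²/m = 2.76×10^-8 Ω·m
A = 258 mm² = 2.580e-04 m²
R₍0₎ = ρL/A = (2.76×10^-8)(3250)/(2.580e-04) = 0.3477 Ω
R₍32₎ = R₍0₎(1 + αΔT) = 0.3477 × (1 + 0.0038×32) = 0.39 Ω
V = IR = 171 × 0.39 = 66.7 V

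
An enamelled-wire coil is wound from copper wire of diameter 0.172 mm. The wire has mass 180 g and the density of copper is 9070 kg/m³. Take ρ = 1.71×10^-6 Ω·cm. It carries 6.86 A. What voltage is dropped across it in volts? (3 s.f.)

ρ = 1.71×10^-6 Ω·cm = 1.71×10^-8 Ω·m
A = π(d/2)² = π(8.6000e-05 m)² = 2.3235e-08 m²
L = m/(density·A) = 0.18/(9070×2.3235e-08) = 854.1 m
R = ρL/A = (1.71×10^-8)(854.1)/(2.3235e-08) = 628.6 Ω
V = IR = 6.86 × 628.6 = 4310 V

4310 V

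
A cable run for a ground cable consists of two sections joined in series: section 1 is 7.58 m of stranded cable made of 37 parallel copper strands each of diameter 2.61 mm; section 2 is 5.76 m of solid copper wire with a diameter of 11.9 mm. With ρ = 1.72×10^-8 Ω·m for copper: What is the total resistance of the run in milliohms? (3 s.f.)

Section 1: A_strand = π(1.3050e-03)² = 5.350e-06 m²; R₁ = ρL/(N·A_s) = (1.72×10^-8)(7.58)/(37×5.350e-06) = 6.586×10^-4 Ω
Section 2: A = π(d/2)² = π(5.9500e-03 m)² = 1.112e-04 m²
R₂ = (1.72×10^-8)(5.76)/(1.112e-04) = 8.908×10^-4 Ω
R = R₁ + R₂ = 1.55 mΩ

1.55 mΩ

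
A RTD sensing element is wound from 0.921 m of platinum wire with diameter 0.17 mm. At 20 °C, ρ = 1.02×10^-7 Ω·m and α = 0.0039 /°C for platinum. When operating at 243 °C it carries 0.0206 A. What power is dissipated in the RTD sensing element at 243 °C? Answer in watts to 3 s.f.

A = π(d/2)² = π(8.5000e-05 m)² = 2.270e-08 m²
R₍20₎ = ρL/A = (1.02×10^-7)(0.921)/(2.270e-08) = 4.139 Ω
R₍243₎ = R₍20₎(1 + αΔT) = 4.139 × (1 + 0.0039×223) = 7.738 Ω
P = I²R = (0.0206)² × 7.738 = 0.00328 W

0.00328 W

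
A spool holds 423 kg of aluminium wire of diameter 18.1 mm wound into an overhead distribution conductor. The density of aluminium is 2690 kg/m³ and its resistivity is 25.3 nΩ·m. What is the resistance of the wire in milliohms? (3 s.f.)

60.1 mΩ

ρ = 25.3 nΩ·m = 2.53×10^-8 Ω·m
A = π(d/2)² = π(9.0500e-03 m)² = 2.5730e-04 m²
L = m/(density·A) = 423/(2690×2.5730e-04) = 611.1 m
R = ρL/A = (2.53×10^-8)(611.1)/(2.5730e-04) = 60.1 mΩ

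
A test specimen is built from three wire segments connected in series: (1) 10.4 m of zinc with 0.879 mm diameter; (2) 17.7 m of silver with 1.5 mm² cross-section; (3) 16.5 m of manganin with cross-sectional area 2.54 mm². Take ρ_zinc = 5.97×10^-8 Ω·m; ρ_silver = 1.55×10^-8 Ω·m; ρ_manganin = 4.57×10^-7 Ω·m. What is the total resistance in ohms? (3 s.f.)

Seg 1: A = π(d/2)² = π(4.3950e-04 m)² = 6.068e-07 m²
R_1 = (5.97×10^-8)(10.4)/(6.068e-07) = 1.023 Ω
Seg 2: A = 1.5 mm² = 1.500e-06 m²
R_2 = (1.55×10^-8)(17.7)/(1.500e-06) = 0.1829 Ω
Seg 3: A = 2.54 mm² = 2.540e-06 m²
R_3 = (4.57×10^-7)(16.5)/(2.540e-06) = 2.969 Ω
R_total = R_1 + R_2 + R_3 = 4.17 Ω

4.17 Ω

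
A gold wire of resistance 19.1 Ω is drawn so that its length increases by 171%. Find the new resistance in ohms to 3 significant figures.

k = 1 + 171/100 = 2.71; volume constant ⇒ A' = A/k, so R' = k²R.
R' = 7.344 × 19.1 = 140 Ω

140 Ω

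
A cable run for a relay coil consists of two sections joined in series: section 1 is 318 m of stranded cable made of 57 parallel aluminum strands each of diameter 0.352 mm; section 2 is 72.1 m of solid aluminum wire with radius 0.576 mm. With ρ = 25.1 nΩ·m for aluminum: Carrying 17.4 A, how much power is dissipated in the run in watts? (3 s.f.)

961 W

ρ = 25.1 nΩ·m = 2.51×10^-8 Ω·m
Section 1: A_strand = π(1.7600e-04)² = 9.731e-08 m²; R₁ = ρL/(N·A_s) = (2.51×10^-8)(318)/(57×9.731e-08) = 1.439 Ω
Section 2: A = πr² = π(5.7600e-04 m)² = 1.042e-06 m²
R₂ = (2.51×10^-8)(72.1)/(1.042e-06) = 1.736 Ω
R = R₁ + R₂ = 3.175 Ω
P = I²R = (17.4)² × 3.175 = 961 W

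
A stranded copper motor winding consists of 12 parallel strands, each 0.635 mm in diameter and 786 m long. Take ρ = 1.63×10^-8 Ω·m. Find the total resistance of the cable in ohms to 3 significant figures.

A_strand = π(3.1750e-04 m)² = 3.167e-07 m²
R_strand = ρL/A = (1.63×10^-8)(786)/(3.167e-07) = 40.46 Ω
R_total = R_strand/N = 40.46/12 = 3.37 Ω

3.37 Ω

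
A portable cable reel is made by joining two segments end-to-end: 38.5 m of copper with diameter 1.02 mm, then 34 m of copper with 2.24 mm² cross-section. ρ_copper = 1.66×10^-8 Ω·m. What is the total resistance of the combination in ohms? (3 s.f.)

1.03 Ω

Segment 1: A = π(d/2)² = π(5.1000e-04 m)² = 8.171e-07 m²
R₁ = ρL/A = (1.66×10^-8)(38.5)/(8.171e-07) = 0.7821 Ω
Segment 2: A = 2.24 mm² = 2.240e-06 m²
R₂ = (1.66×10^-8)(34)/(2.240e-06) = 0.252 Ω
R = R₁ + R₂ = 1.03 Ω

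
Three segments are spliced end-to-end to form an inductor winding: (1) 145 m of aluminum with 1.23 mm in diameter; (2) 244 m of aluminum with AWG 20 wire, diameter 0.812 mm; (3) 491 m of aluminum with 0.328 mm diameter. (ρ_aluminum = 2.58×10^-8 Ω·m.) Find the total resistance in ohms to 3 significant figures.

165 Ω

Seg 1: A = π(d/2)² = π(6.1500e-04 m)² = 1.188e-06 m²
R_1 = (2.58×10^-8)(145)/(1.188e-06) = 3.148 Ω
Seg 2: A = π(0.812/2 mm)² = π(4.0600e-04 m)² = 5.178e-07 m²
R_2 = (2.58×10^-8)(244)/(5.178e-07) = 12.16 Ω
Seg 3: A = π(d/2)² = π(1.6400e-04 m)² = 8.450e-08 m²
R_3 = (2.58×10^-8)(491)/(8.450e-08) = 149.9 Ω
R_total = R_1 + R_2 + R_3 = 165 Ω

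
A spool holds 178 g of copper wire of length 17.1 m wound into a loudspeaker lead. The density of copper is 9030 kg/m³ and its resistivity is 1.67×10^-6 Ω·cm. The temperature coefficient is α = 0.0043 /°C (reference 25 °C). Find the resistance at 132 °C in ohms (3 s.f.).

0.362 Ω

ρ = 1.67×10^-6 Ω·cm = 1.67×10^-8 Ω·m
A = m/(density·L) = 0.178/(9030×17.1) = 1.1528e-06 m²
R = ρL/A = (1.67×10^-8)(17.1)/(1.1528e-06) = 0.2477 Ω
R(132 °C) = 0.2477 × (1 + 0.0043×107) = 0.362 Ω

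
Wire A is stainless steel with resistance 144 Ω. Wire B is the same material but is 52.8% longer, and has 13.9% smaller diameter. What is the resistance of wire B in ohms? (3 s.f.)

297 Ω

R ∝ L/d², so R_B/R_A = (1 + 52.8/100) × (1 − 13.9/100)⁻²
= 1.528 × 1.349 = 2.061
R_B = 2.061 × 144 = 297 Ω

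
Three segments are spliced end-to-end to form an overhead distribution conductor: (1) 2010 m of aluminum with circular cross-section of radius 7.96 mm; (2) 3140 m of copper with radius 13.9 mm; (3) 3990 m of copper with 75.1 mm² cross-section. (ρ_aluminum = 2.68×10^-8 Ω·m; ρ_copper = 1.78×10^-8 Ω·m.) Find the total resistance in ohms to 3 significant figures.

1.31 Ω

Seg 1: A = πr² = π(7.9600e-03 m)² = 1.991e-04 m²
R_1 = (2.68×10^-8)(2010)/(1.991e-04) = 0.2706 Ω
Seg 2: A = πr² = π(1.3900e-02 m)² = 6.070e-04 m²
R_2 = (1.78×10^-8)(3140)/(6.070e-04) = 0.09208 Ω
Seg 3: A = 75.1 mm² = 7.510e-05 m²
R_3 = (1.78×10^-8)(3990)/(7.510e-05) = 0.9457 Ω
R_total = R_1 + R_2 + R_3 = 1.31 Ω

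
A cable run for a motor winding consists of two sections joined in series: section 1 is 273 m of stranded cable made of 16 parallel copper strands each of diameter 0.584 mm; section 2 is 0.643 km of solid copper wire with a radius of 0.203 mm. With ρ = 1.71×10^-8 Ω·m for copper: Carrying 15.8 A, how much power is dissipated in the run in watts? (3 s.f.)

Section 1: A_strand = π(2.9200e-04)² = 2.679e-07 m²; R₁ = ρL/(N·A_s) = (1.71×10^-8)(273)/(16×2.679e-07) = 1.089 Ω
Section 2: A = πr² = π(2.0300e-04 m)² = 1.295e-07 m²
R₂ = (1.71×10^-8)(643)/(1.295e-07) = 84.93 Ω
R = R₁ + R₂ = 86.02 Ω
P = I²R = (15.8)² × 86.02 = 21500 W

21500 W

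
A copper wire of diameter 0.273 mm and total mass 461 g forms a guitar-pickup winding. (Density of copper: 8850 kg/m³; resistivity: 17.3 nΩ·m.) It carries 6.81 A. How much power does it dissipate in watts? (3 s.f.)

12200 W

ρ = 17.3 nΩ·m = 1.73×10^-8 Ω·m
A = π(d/2)² = π(1.3650e-04 m)² = 5.8535e-08 m²
L = m/(density·A) = 0.461/(8850×5.8535e-08) = 889.9 m
R = ρL/A = (1.73×10^-8)(889.9)/(5.8535e-08) = 263 Ω
P = I²R = (6.81)² × 263 = 12200 W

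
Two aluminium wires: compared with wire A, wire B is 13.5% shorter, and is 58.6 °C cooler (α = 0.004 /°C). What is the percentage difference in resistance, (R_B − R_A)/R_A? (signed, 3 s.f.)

-33.8%

R ∝ ρL/d² with ρ ∝ (1+αΔT), so R_B/R_A = (1 − 13.5/100) × (1 − 0.004×58.6)
= 0.865 × 0.7656 = 0.6622
(R_B − R_A)/R_A = 0.6622 − 1 = -33.8%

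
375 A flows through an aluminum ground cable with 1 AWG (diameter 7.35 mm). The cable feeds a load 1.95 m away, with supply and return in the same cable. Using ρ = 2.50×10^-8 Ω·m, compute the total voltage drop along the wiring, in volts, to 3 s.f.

0.862 V

A = π(7.35/2 mm)² = π(3.6750e-03 m)² = 4.243e-05 m²
Total conductor length (both ways) L = 2 × 1.95 = 3.9 m
R = ρL/A = (2.50×10^-8)(3.9)/(4.243e-05) = 0.002298 Ω
V = IR = 375 × 0.002298 = 0.862 V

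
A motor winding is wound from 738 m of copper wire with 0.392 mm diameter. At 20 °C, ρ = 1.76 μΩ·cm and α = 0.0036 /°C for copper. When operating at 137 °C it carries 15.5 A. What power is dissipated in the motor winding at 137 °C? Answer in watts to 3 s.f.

ρ = 1.76 μΩ·cm = 1.76×10^-8 Ω·m
A = π(d/2)² = π(1.9600e-04 m)² = 1.207e-07 m²
R₍20₎ = ρL/A = (1.76×10^-8)(738)/(1.207e-07) = 107.6 Ω
R₍137₎ = R₍20₎(1 + αΔT) = 107.6 × (1 + 0.0036×117) = 153 Ω
P = I²R = (15.5)² × 153 = 36700 W

36700 W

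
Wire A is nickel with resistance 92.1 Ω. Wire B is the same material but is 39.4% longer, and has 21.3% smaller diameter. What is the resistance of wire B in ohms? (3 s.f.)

R ∝ L/d², so R_B/R_A = (1 + 39.4/100) × (1 − 21.3/100)⁻²
= 1.394 × 1.615 = 2.251
R_B = 2.251 × 92.1 = 207 Ω

207 Ω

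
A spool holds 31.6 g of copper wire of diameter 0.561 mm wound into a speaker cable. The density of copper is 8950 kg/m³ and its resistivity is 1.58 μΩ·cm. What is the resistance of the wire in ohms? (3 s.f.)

0.913 Ω

ρ = 1.58 μΩ·cm = 1.58×10^-8 Ω·m
A = π(d/2)² = π(2.8050e-04 m)² = 2.4718e-07 m²
L = m/(density·A) = 0.0316/(8950×2.4718e-07) = 14.28 m
R = ρL/A = (1.58×10^-8)(14.28)/(2.4718e-07) = 0.913 Ω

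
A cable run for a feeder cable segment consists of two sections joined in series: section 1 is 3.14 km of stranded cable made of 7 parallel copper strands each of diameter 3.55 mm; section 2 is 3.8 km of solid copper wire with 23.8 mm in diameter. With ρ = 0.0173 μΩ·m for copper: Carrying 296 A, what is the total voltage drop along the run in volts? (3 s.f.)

276 V

ρ = 0.0173 μΩ·m = 1.73×10^-8 Ω·m
Section 1: A_strand = π(1.7750e-03)² = 9.898e-06 m²; R₁ = ρL/(N·A_s) = (1.73×10^-8)(3140)/(7×9.898e-06) = 0.784 Ω
Section 2: A = π(d/2)² = π(1.1900e-02 m)² = 4.449e-04 m²
R₂ = (1.73×10^-8)(3800)/(4.449e-04) = 0.1478 Ω
R = R₁ + R₂ = 0.9318 Ω
V = IR = 296 × 0.9318 = 276 V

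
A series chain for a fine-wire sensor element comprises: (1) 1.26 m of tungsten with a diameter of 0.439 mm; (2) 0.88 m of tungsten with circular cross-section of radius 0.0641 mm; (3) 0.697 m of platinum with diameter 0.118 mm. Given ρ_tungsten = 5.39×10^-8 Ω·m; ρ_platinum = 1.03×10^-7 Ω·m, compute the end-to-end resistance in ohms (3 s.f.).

10.7 Ω

Seg 1: A = π(d/2)² = π(2.1950e-04 m)² = 1.514e-07 m²
R_1 = (5.39×10^-8)(1.26)/(1.514e-07) = 0.4487 Ω
Seg 2: A = πr² = π(6.4100e-05 m)² = 1.291e-08 m²
R_2 = (5.39×10^-8)(0.88)/(1.291e-08) = 3.675 Ω
Seg 3: A = π(d/2)² = π(5.9000e-05 m)² = 1.094e-08 m²
R_3 = (1.03×10^-7)(0.697)/(1.094e-08) = 6.565 Ω
R_total = R_1 + R_2 + R_3 = 10.7 Ω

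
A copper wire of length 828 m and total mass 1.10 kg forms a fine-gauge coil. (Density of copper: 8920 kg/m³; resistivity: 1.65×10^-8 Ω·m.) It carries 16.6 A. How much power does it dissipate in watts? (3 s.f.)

A = m/(density·L) = 1.1/(8920×828) = 1.4894e-07 m²
R = ρL/A = (1.65×10^-8)(828)/(1.4894e-07) = 91.73 Ω
P = I²R = (16.6)² × 91.73 = 25300 W

25300 W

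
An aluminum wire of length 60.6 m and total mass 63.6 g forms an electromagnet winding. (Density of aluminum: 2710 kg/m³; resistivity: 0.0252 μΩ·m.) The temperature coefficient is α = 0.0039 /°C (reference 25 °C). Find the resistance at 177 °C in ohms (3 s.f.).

6.28 Ω

ρ = 0.0252 μΩ·m = 2.52×10^-8 Ω·m
A = m/(density·L) = 0.0636/(2710×60.6) = 3.8727e-07 m²
R = ρL/A = (2.52×10^-8)(60.6)/(3.8727e-07) = 3.943 Ω
R(177 °C) = 3.943 × (1 + 0.0039×152) = 6.28 Ω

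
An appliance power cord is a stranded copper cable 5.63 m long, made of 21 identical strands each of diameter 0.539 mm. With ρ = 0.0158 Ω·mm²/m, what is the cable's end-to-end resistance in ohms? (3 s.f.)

ρ = 0.0158 Ω·mm²/m = 1.58×10^-8 Ω·m
A_strand = π(2.6950e-04 m)² = 2.282e-07 m²
R_strand = ρL/A = (1.58×10^-8)(5.63)/(2.282e-07) = 0.3899 Ω
R_total = R_strand/N = 0.3899/21 = 0.0186 Ω

0.0186 Ω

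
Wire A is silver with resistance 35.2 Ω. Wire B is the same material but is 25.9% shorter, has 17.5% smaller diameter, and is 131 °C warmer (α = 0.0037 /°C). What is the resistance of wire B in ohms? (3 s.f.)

R ∝ ρL/d² with ρ ∝ (1+αΔT), so R_B/R_A = (1 − 25.9/100) × (1 − 17.5/100)⁻² × (1 + 0.0037×131)
= 0.741 × 1.469 × 1.485 = 1.616
R_B = 1.616 × 35.2 = 56.9 Ω

56.9 Ω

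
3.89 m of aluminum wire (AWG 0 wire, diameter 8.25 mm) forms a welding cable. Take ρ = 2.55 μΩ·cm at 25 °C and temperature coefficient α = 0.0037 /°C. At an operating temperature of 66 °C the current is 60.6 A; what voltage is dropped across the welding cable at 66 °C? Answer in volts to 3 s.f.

ρ = 2.55 μΩ·cm = 2.55×10^-8 Ω·m
A = π(8.25/2 mm)² = π(4.1250e-03 m)² = 5.346e-05 m²
R₍25₎ = ρL/A = (2.55×10^-8)(3.89)/(5.346e-05) = 0.001856 Ω
R₍66₎ = R₍25₎(1 + αΔT) = 0.001856 × (1 + 0.0037×41) = 0.002137 Ω
V = IR = 60.6 × 0.002137 = 0.130 V

0.130 V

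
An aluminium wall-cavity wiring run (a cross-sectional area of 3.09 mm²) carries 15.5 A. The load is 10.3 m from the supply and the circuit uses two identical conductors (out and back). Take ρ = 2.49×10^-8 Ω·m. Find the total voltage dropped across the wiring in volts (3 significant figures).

2.57 V

A = 3.09 mm² = 3.090e-06 m²
Total conductor length (both ways) L = 2 × 10.3 = 20.6 m
R = ρL/A = (2.49×10^-8)(20.6)/(3.090e-06) = 0.166 Ω
V = IR = 15.5 × 0.166 = 2.57 V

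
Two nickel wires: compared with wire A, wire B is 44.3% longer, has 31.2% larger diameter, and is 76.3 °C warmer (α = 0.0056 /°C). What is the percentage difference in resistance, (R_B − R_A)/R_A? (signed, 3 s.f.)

19.6%

R ∝ ρL/d² with ρ ∝ (1+αΔT), so R_B/R_A = (1 + 44.3/100) × (1 + 31.2/100)⁻² × (1 + 0.0056×76.3)
= 1.443 × 0.5809 × 1.427 = 1.196
(R_B − R_A)/R_A = 1.196 − 1 = 19.6%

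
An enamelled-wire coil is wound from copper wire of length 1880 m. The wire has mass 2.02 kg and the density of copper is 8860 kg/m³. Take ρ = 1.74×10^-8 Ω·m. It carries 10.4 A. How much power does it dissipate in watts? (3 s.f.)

A = m/(density·L) = 2.02/(8860×1880) = 1.2127e-07 m²
R = ρL/A = (1.74×10^-8)(1880)/(1.2127e-07) = 269.7 Ω
P = I²R = (10.4)² × 269.7 = 29200 W

29200 W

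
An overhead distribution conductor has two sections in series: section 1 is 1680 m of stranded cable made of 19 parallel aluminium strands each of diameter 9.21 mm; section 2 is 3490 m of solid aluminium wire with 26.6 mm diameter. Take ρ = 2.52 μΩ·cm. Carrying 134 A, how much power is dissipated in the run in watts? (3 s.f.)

3440 W

ρ = 2.52 μΩ·cm = 2.52×10^-8 Ω·m
Section 1: A_strand = π(4.6050e-03)² = 6.662e-05 m²; R₁ = ρL/(N·A_s) = (2.52×10^-8)(1680)/(19×6.662e-05) = 0.03345 Ω
Section 2: A = π(d/2)² = π(1.3300e-02 m)² = 5.557e-04 m²
R₂ = (2.52×10^-8)(3490)/(5.557e-04) = 0.1583 Ω
R = R₁ + R₂ = 0.1917 Ω
P = I²R = (134)² × 0.1917 = 3440 W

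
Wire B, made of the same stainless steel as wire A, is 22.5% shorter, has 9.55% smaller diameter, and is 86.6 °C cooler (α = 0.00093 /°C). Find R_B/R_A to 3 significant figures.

R ∝ ρL/d² with ρ ∝ (1+αΔT), so R_B/R_A = (1 − 22.5/100) × (1 − 9.55/100)⁻² × (1 − 0.00093×86.6)
= 0.775 × 1.222 × 0.9195 = 0.871

0.871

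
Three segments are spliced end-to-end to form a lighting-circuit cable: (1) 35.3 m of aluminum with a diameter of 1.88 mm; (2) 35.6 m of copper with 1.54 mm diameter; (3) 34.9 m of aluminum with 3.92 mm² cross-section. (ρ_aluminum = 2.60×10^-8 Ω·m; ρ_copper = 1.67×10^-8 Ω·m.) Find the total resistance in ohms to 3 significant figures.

0.881 Ω

Seg 1: A = π(d/2)² = π(9.4000e-04 m)² = 2.776e-06 m²
R_1 = (2.60×10^-8)(35.3)/(2.776e-06) = 0.3306 Ω
Seg 2: A = π(d/2)² = π(7.7000e-04 m)² = 1.863e-06 m²
R_2 = (1.67×10^-8)(35.6)/(1.863e-06) = 0.3192 Ω
Seg 3: A = 3.92 mm² = 3.920e-06 m²
R_3 = (2.60×10^-8)(34.9)/(3.920e-06) = 0.2315 Ω
R_total = R_1 + R_2 + R_3 = 0.881 Ω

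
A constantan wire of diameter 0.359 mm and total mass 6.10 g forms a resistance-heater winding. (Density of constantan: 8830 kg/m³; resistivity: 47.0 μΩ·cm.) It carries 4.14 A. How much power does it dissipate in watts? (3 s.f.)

543 W

ρ = 47.0 μΩ·cm = 4.70×10^-7 Ω·m
A = π(d/2)² = π(1.7950e-04 m)² = 1.0122e-07 m²
L = m/(density·A) = 0.0061/(8830×1.0122e-07) = 6.825 m
R = ρL/A = (4.70×10^-7)(6.825)/(1.0122e-07) = 31.69 Ω
P = I²R = (4.14)² × 31.69 = 543 W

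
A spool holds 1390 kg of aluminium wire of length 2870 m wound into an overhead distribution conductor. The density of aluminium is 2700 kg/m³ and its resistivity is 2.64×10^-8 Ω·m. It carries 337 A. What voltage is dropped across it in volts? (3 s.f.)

A = m/(density·L) = 1390/(2700×2870) = 1.7938e-04 m²
R = ρL/A = (2.64×10^-8)(2870)/(1.7938e-04) = 0.4224 Ω
V = IR = 337 × 0.4224 = 142 V

142 V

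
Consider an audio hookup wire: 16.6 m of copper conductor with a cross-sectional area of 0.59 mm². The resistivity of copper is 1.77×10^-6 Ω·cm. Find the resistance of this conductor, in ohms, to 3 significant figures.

0.498 Ω

ρ = 1.77×10^-6 Ω·cm = 1.77×10^-8 Ω·m
A = 0.59 mm² = 5.900e-07 m²
R = ρL/A = (1.77×10^-8)(16.6 m)/(5.900e-07 m²) = 0.498 Ω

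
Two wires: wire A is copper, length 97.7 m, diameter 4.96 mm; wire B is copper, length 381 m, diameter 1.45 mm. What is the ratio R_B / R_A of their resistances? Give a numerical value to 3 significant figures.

R ∝ ρL/d², so R_B/R_A = (L_B/L_A) × (d_A/d_B)²
= (381/97.7) × (4.96/1.45)² = 45.6

45.6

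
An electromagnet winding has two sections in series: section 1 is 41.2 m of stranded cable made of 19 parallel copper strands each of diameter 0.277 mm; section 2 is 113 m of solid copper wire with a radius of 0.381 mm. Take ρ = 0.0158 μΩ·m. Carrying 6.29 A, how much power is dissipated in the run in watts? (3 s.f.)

ρ = 0.0158 μΩ·m = 1.58×10^-8 Ω·m
Section 1: A_strand = π(1.3850e-04)² = 6.026e-08 m²; R₁ = ρL/(N·A_s) = (1.58×10^-8)(41.2)/(19×6.026e-08) = 0.5685 Ω
Section 2: A = πr² = π(3.8100e-04 m)² = 4.560e-07 m²
R₂ = (1.58×10^-8)(113)/(4.560e-07) = 3.915 Ω
R = R₁ + R₂ = 4.484 Ω
P = I²R = (6.29)² × 4.484 = 177 W

177 W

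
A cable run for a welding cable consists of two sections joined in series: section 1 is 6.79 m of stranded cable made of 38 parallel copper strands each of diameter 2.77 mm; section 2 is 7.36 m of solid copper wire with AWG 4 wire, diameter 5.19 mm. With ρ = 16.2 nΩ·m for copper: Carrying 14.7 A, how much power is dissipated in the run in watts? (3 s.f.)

ρ = 16.2 nΩ·m = 1.62×10^-8 Ω·m
Section 1: A_strand = π(1.3850e-03)² = 6.026e-06 m²; R₁ = ρL/(N·A_s) = (1.62×10^-8)(6.79)/(38×6.026e-06) = 4.803×10^-4 Ω
Section 2: A = π(5.19/2 mm)² = π(2.5950e-03 m)² = 2.116e-05 m²
R₂ = (1.62×10^-8)(7.36)/(2.116e-05) = 0.005636 Ω
R = R₁ + R₂ = 0.006116 Ω
P = I²R = (14.7)² × 0.006116 = 1.32 W

1.32 W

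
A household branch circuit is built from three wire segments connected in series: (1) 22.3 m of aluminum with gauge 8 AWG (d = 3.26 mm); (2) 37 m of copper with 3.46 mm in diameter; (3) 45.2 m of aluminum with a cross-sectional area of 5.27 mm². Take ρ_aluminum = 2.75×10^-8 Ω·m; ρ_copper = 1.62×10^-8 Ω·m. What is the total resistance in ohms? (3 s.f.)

Seg 1: A = π(3.26/2 mm)² = π(1.6300e-03 m)² = 8.347e-06 m²
R_1 = (2.75×10^-8)(22.3)/(8.347e-06) = 0.07347 Ω
Seg 2: A = π(d/2)² = π(1.7300e-03 m)² = 9.402e-06 m²
R_2 = (1.62×10^-8)(37)/(9.402e-06) = 0.06375 Ω
Seg 3: A = 5.27 mm² = 5.270e-06 m²
R_3 = (2.75×10^-8)(45.2)/(5.270e-06) = 0.2359 Ω
R_total = R_1 + R_2 + R_3 = 0.373 Ω

0.373 Ω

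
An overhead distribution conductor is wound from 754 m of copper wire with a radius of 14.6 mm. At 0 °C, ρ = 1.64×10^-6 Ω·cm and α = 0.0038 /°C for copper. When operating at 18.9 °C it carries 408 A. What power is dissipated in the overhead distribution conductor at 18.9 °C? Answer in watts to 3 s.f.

ρ = 1.64×10^-6 Ω·cm = 1.64×10^-8 Ω·m
A = πr² = π(1.4600e-02 m)² = 6.697e-04 m²
R₍0₎ = ρL/A = (1.64×10^-8)(754)/(6.697e-04) = 0.01847 Ω
R₍18.9₎ = R₍0₎(1 + αΔT) = 0.01847 × (1 + 0.0038×18.9) = 0.01979 Ω
P = I²R = (408)² × 0.01979 = 3290 W

3290 W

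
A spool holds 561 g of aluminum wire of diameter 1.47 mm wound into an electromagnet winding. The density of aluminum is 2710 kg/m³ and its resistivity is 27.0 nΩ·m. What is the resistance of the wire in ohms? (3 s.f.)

1.94 Ω

ρ = 27.0 nΩ·m = 2.70×10^-8 Ω·m
A = π(d/2)² = π(7.3500e-04 m)² = 1.6972e-06 m²
L = m/(density·A) = 0.561/(2710×1.6972e-06) = 122 m
R = ρL/A = (2.70×10^-8)(122)/(1.6972e-06) = 1.94 Ω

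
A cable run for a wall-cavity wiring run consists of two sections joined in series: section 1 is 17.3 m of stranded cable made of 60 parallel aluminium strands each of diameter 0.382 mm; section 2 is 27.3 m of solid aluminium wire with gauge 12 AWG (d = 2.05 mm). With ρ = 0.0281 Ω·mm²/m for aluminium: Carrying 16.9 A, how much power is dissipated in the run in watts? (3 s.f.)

ρ = 0.0281 Ω·mm²/m = 2.81×10^-8 Ω·m
Section 1: A_strand = π(1.9100e-04)² = 1.146e-07 m²; R₁ = ρL/(N·A_s) = (2.81×10^-8)(17.3)/(60×1.146e-07) = 0.07069 Ω
Section 2: A = π(2.05/2 mm)² = π(1.0250e-03 m)² = 3.301e-06 m²
R₂ = (2.81×10^-8)(27.3)/(3.301e-06) = 0.2324 Ω
R = R₁ + R₂ = 0.3031 Ω
P = I²R = (16.9)² × 0.3031 = 86.6 W

86.6 W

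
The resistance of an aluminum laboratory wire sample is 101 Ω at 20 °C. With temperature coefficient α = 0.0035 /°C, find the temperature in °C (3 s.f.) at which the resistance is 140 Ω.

R = R₀(1 + α(T − T₀)) ⇒ T = T₀ + (R/R₀ − 1)/α
T = 20 + (140/101 − 1)/0.0035 = 20 + (0.3861)/0.0035 = 130 °C

130 °C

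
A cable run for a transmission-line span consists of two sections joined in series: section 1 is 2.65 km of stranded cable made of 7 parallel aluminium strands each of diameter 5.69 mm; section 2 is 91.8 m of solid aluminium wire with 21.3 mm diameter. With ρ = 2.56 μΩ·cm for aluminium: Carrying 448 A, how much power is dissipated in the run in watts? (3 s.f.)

77800 W

ρ = 2.56 μΩ·cm = 2.56×10^-8 Ω·m
Section 1: A_strand = π(2.8450e-03)² = 2.543e-05 m²; R₁ = ρL/(N·A_s) = (2.56×10^-8)(2650)/(7×2.543e-05) = 0.3811 Ω
Section 2: A = π(d/2)² = π(1.0650e-02 m)² = 3.563e-04 m²
R₂ = (2.56×10^-8)(91.8)/(3.563e-04) = 0.006595 Ω
R = R₁ + R₂ = 0.3877 Ω
P = I²R = (448)² × 0.3877 = 77800 W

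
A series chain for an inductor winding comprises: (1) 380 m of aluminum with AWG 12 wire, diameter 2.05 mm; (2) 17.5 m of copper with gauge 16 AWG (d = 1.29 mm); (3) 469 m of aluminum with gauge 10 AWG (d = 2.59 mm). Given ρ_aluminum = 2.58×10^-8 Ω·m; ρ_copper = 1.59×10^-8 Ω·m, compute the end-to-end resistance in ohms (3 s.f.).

5.48 Ω

Seg 1: A = π(2.05/2 mm)² = π(1.0250e-03 m)² = 3.301e-06 m²
R_1 = (2.58×10^-8)(380)/(3.301e-06) = 2.97 Ω
Seg 2: A = π(1.29/2 mm)² = π(6.4500e-04 m)² = 1.307e-06 m²
R_2 = (1.59×10^-8)(17.5)/(1.307e-06) = 0.2129 Ω
Seg 3: A = π(2.59/2 mm)² = π(1.2950e-03 m)² = 5.269e-06 m²
R_3 = (2.58×10^-8)(469)/(5.269e-06) = 2.297 Ω
R_total = R_1 + R_2 + R_3 = 5.48 Ω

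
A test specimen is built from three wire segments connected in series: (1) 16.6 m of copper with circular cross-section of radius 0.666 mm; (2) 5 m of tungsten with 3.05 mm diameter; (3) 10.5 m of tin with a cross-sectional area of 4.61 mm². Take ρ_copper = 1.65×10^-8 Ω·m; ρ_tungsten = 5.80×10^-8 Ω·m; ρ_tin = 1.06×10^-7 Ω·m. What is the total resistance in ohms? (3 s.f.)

0.478 Ω

Seg 1: A = πr² = π(6.6600e-04 m)² = 1.393e-06 m²
R_1 = (1.65×10^-8)(16.6)/(1.393e-06) = 0.1966 Ω
Seg 2: A = π(d/2)² = π(1.5250e-03 m)² = 7.306e-06 m²
R_2 = (5.80×10^-8)(5)/(7.306e-06) = 0.03969 Ω
Seg 3: A = 4.61 mm² = 4.610e-06 m²
R_3 = (1.06×10^-7)(10.5)/(4.610e-06) = 0.2414 Ω
R_total = R_1 + R_2 + R_3 = 0.478 Ω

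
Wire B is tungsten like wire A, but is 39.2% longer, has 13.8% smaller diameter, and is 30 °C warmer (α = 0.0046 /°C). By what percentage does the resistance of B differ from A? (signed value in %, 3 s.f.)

113%

R ∝ ρL/d² with ρ ∝ (1+αΔT), so R_B/R_A = (1 + 39.2/100) × (1 − 13.8/100)⁻² × (1 + 0.0046×30)
= 1.392 × 1.346 × 1.138 = 2.132
(R_B − R_A)/R_A = 2.132 − 1 = 113%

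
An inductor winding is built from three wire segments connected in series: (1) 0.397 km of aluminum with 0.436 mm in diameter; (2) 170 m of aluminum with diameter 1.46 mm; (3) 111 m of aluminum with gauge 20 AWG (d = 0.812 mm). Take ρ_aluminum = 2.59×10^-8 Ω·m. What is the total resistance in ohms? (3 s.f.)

Seg 1: A = π(d/2)² = π(2.1800e-04 m)² = 1.493e-07 m²
R_1 = (2.59×10^-8)(397)/(1.493e-07) = 68.87 Ω
Seg 2: A = π(d/2)² = π(7.3000e-04 m)² = 1.674e-06 m²
R_2 = (2.59×10^-8)(170)/(1.674e-06) = 2.63 Ω
Seg 3: A = π(0.812/2 mm)² = π(4.0600e-04 m)² = 5.178e-07 m²
R_3 = (2.59×10^-8)(111)/(5.178e-07) = 5.552 Ω
R_total = R_1 + R_2 + R_3 = 77.1 Ω

77.1 Ω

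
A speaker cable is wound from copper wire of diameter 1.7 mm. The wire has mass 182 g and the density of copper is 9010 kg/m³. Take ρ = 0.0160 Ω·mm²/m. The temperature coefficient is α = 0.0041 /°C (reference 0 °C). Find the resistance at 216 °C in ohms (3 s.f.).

ρ = 0.0160 Ω·mm²/m = 1.60×10^-8 Ω·m
A = π(d/2)² = π(8.5000e-04 m)² = 2.2698e-06 m²
L = m/(density·A) = 0.182/(9010×2.2698e-06) = 8.899 m
R = ρL/A = (1.60×10^-8)(8.899)/(2.2698e-06) = 0.06273 Ω
R(216 °C) = 0.06273 × (1 + 0.0041×216) = 0.118 Ω

0.118 Ω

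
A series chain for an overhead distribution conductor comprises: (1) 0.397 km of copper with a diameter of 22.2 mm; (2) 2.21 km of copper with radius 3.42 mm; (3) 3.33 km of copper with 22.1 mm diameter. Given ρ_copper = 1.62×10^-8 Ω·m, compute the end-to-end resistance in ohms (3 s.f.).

Seg 1: A = π(d/2)² = π(1.1100e-02 m)² = 3.871e-04 m²
R_1 = (1.62×10^-8)(397)/(3.871e-04) = 0.01662 Ω
Seg 2: A = πr² = π(3.4200e-03 m)² = 3.675e-05 m²
R_2 = (1.62×10^-8)(2210)/(3.675e-05) = 0.9743 Ω
Seg 3: A = π(d/2)² = π(1.1050e-02 m)² = 3.836e-04 m²
R_3 = (1.62×10^-8)(3330)/(3.836e-04) = 0.1406 Ω
R_total = R_1 + R_2 + R_3 = 1.13 Ω

1.13 Ω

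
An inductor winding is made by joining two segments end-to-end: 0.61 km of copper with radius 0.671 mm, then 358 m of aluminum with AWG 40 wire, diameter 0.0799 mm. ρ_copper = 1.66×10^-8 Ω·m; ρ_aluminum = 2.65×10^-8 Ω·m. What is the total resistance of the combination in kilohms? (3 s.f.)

Segment 1: A = πr² = π(6.7100e-04 m)² = 1.414e-06 m²
R₁ = ρL/A = (1.66×10^-8)(610)/(1.414e-06) = 7.159 Ω
Segment 2: A = π(0.0799/2 mm)² = π(3.9950e-05 m)² = 5.014e-09 m²
R₂ = (2.65×10^-8)(358)/(5.014e-09) = 1892 Ω
R = R₁ + R₂ = 1.90 kΩ

1.90 kΩ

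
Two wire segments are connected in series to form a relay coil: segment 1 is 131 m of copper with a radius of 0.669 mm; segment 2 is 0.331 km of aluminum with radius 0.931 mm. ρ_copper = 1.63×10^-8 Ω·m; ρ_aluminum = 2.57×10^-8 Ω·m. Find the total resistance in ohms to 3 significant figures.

4.64 Ω

Segment 1: A = πr² = π(6.6900e-04 m)² = 1.406e-06 m²
R₁ = ρL/A = (1.63×10^-8)(131)/(1.406e-06) = 1.519 Ω
Segment 2: A = πr² = π(9.3100e-04 m)² = 2.723e-06 m²
R₂ = (2.57×10^-8)(331)/(2.723e-06) = 3.124 Ω
R = R₁ + R₂ = 4.64 Ω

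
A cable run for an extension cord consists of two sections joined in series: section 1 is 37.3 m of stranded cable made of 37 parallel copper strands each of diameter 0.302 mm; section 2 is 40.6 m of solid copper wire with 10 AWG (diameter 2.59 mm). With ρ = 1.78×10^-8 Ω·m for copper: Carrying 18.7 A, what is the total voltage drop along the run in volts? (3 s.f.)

Section 1: A_strand = π(1.5100e-04)² = 7.163e-08 m²; R₁ = ρL/(N·A_s) = (1.78×10^-8)(37.3)/(37×7.163e-08) = 0.2505 Ω
Section 2: A = π(2.59/2 mm)² = π(1.2950e-03 m)² = 5.269e-06 m²
R₂ = (1.78×10^-8)(40.6)/(5.269e-06) = 0.1372 Ω
R = R₁ + R₂ = 0.3877 Ω
V = IR = 18.7 × 0.3877 = 7.25 V

7.25 V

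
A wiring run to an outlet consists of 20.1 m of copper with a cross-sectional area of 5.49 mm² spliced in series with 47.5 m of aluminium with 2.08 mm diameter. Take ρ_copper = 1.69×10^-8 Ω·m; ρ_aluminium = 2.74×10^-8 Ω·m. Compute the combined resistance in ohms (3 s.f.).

0.445 Ω

Segment 1: A = 5.49 mm² = 5.490e-06 m²
R₁ = ρL/A = (1.69×10^-8)(20.1)/(5.490e-06) = 0.06187 Ω
Segment 2: A = π(d/2)² = π(1.0400e-03 m)² = 3.398e-06 m²
R₂ = (2.74×10^-8)(47.5)/(3.398e-06) = 0.383 Ω
R = R₁ + R₂ = 0.445 Ω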